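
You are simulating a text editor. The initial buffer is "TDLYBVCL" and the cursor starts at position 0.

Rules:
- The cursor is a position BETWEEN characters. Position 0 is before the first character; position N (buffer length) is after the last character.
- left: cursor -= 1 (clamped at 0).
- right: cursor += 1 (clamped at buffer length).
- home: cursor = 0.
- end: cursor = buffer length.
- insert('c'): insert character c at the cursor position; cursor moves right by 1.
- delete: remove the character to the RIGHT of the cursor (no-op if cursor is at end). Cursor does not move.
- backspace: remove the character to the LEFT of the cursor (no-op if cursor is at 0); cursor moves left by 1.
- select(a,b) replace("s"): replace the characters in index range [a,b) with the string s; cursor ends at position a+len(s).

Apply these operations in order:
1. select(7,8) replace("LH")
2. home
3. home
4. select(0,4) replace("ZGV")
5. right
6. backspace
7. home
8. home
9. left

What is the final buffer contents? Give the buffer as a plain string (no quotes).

Answer: ZGVVCLH

Derivation:
After op 1 (select(7,8) replace("LH")): buf='TDLYBVCLH' cursor=9
After op 2 (home): buf='TDLYBVCLH' cursor=0
After op 3 (home): buf='TDLYBVCLH' cursor=0
After op 4 (select(0,4) replace("ZGV")): buf='ZGVBVCLH' cursor=3
After op 5 (right): buf='ZGVBVCLH' cursor=4
After op 6 (backspace): buf='ZGVVCLH' cursor=3
After op 7 (home): buf='ZGVVCLH' cursor=0
After op 8 (home): buf='ZGVVCLH' cursor=0
After op 9 (left): buf='ZGVVCLH' cursor=0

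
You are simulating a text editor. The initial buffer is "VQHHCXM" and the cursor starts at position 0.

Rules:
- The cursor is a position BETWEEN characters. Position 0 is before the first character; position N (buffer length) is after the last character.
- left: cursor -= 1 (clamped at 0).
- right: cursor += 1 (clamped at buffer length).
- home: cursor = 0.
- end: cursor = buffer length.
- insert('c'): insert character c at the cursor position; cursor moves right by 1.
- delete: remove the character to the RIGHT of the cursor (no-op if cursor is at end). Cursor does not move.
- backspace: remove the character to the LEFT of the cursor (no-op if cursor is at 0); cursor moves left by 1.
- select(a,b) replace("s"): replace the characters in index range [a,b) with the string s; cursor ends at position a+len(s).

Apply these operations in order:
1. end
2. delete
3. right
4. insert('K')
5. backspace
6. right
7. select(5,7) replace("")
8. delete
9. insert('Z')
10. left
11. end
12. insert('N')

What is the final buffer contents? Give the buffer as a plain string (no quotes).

After op 1 (end): buf='VQHHCXM' cursor=7
After op 2 (delete): buf='VQHHCXM' cursor=7
After op 3 (right): buf='VQHHCXM' cursor=7
After op 4 (insert('K')): buf='VQHHCXMK' cursor=8
After op 5 (backspace): buf='VQHHCXM' cursor=7
After op 6 (right): buf='VQHHCXM' cursor=7
After op 7 (select(5,7) replace("")): buf='VQHHC' cursor=5
After op 8 (delete): buf='VQHHC' cursor=5
After op 9 (insert('Z')): buf='VQHHCZ' cursor=6
After op 10 (left): buf='VQHHCZ' cursor=5
After op 11 (end): buf='VQHHCZ' cursor=6
After op 12 (insert('N')): buf='VQHHCZN' cursor=7

Answer: VQHHCZN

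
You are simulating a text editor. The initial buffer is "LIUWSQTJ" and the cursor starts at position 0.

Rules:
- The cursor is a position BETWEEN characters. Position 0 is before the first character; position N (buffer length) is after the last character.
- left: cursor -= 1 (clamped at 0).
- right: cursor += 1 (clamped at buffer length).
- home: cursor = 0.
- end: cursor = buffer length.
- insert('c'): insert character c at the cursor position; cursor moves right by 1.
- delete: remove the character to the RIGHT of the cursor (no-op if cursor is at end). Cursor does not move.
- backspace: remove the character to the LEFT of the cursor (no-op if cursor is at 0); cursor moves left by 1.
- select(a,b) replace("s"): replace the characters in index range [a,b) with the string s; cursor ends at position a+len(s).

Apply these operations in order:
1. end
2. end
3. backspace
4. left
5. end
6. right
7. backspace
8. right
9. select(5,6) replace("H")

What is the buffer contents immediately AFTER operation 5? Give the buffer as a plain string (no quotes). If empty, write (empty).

After op 1 (end): buf='LIUWSQTJ' cursor=8
After op 2 (end): buf='LIUWSQTJ' cursor=8
After op 3 (backspace): buf='LIUWSQT' cursor=7
After op 4 (left): buf='LIUWSQT' cursor=6
After op 5 (end): buf='LIUWSQT' cursor=7

Answer: LIUWSQT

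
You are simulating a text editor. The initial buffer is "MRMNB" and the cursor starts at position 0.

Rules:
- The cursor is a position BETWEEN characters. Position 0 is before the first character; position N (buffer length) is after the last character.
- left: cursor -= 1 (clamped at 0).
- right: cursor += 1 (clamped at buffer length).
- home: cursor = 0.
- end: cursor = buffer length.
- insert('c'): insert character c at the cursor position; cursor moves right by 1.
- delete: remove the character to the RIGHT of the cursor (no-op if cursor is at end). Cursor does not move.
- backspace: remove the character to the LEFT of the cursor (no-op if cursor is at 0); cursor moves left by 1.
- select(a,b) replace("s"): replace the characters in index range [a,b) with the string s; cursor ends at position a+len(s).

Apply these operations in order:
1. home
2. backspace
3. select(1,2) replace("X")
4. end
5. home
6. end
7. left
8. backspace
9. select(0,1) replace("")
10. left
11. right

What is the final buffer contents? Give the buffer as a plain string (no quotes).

After op 1 (home): buf='MRMNB' cursor=0
After op 2 (backspace): buf='MRMNB' cursor=0
After op 3 (select(1,2) replace("X")): buf='MXMNB' cursor=2
After op 4 (end): buf='MXMNB' cursor=5
After op 5 (home): buf='MXMNB' cursor=0
After op 6 (end): buf='MXMNB' cursor=5
After op 7 (left): buf='MXMNB' cursor=4
After op 8 (backspace): buf='MXMB' cursor=3
After op 9 (select(0,1) replace("")): buf='XMB' cursor=0
After op 10 (left): buf='XMB' cursor=0
After op 11 (right): buf='XMB' cursor=1

Answer: XMB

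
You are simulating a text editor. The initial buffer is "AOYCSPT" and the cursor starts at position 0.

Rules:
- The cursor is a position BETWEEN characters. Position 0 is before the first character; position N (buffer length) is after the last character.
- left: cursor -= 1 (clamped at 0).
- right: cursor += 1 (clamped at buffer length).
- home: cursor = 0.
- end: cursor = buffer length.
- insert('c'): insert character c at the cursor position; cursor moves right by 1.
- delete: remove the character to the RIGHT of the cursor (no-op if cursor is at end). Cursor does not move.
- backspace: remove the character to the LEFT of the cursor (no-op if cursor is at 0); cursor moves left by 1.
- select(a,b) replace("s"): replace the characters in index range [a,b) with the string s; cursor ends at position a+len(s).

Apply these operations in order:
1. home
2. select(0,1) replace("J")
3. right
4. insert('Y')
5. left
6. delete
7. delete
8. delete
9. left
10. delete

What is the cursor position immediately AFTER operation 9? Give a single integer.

Answer: 1

Derivation:
After op 1 (home): buf='AOYCSPT' cursor=0
After op 2 (select(0,1) replace("J")): buf='JOYCSPT' cursor=1
After op 3 (right): buf='JOYCSPT' cursor=2
After op 4 (insert('Y')): buf='JOYYCSPT' cursor=3
After op 5 (left): buf='JOYYCSPT' cursor=2
After op 6 (delete): buf='JOYCSPT' cursor=2
After op 7 (delete): buf='JOCSPT' cursor=2
After op 8 (delete): buf='JOSPT' cursor=2
After op 9 (left): buf='JOSPT' cursor=1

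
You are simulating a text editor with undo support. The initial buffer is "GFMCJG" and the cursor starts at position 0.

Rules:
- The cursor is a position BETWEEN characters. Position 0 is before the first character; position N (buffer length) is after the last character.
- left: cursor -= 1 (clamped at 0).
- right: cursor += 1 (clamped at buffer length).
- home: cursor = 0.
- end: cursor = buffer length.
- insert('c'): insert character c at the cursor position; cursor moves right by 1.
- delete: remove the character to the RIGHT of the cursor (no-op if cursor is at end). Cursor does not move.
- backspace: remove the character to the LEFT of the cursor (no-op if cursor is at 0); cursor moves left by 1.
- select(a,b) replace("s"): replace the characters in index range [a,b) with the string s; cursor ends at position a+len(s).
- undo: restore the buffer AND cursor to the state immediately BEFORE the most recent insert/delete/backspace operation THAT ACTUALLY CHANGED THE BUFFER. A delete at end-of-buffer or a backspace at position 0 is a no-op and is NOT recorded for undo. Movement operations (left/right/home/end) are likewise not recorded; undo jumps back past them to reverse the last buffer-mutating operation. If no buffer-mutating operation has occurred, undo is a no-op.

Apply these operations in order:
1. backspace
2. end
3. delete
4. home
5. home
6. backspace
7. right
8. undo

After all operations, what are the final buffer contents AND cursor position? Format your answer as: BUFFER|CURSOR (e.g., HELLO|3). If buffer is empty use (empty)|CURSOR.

Answer: GFMCJG|1

Derivation:
After op 1 (backspace): buf='GFMCJG' cursor=0
After op 2 (end): buf='GFMCJG' cursor=6
After op 3 (delete): buf='GFMCJG' cursor=6
After op 4 (home): buf='GFMCJG' cursor=0
After op 5 (home): buf='GFMCJG' cursor=0
After op 6 (backspace): buf='GFMCJG' cursor=0
After op 7 (right): buf='GFMCJG' cursor=1
After op 8 (undo): buf='GFMCJG' cursor=1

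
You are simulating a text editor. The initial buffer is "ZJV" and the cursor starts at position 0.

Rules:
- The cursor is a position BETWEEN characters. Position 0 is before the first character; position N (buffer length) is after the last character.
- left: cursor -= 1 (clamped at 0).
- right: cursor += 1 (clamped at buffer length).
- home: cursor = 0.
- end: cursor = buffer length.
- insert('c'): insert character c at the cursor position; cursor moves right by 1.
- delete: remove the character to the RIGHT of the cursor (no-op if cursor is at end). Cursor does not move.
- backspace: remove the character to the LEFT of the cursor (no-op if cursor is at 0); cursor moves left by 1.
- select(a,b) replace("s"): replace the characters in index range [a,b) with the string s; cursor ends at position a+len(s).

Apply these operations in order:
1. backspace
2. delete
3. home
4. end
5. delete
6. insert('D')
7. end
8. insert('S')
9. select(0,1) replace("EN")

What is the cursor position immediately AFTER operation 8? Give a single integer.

After op 1 (backspace): buf='ZJV' cursor=0
After op 2 (delete): buf='JV' cursor=0
After op 3 (home): buf='JV' cursor=0
After op 4 (end): buf='JV' cursor=2
After op 5 (delete): buf='JV' cursor=2
After op 6 (insert('D')): buf='JVD' cursor=3
After op 7 (end): buf='JVD' cursor=3
After op 8 (insert('S')): buf='JVDS' cursor=4

Answer: 4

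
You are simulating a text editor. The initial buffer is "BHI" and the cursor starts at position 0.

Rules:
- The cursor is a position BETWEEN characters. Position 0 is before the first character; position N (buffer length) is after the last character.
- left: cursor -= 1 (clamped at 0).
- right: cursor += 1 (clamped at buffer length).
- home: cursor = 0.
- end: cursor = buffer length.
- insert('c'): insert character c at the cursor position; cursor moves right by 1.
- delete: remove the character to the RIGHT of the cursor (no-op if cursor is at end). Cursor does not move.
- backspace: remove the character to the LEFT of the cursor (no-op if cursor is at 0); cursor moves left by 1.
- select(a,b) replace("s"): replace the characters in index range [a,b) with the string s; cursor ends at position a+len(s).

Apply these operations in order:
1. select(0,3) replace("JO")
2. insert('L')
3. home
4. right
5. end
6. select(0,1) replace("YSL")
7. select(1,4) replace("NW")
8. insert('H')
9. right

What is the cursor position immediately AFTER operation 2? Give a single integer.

After op 1 (select(0,3) replace("JO")): buf='JO' cursor=2
After op 2 (insert('L')): buf='JOL' cursor=3

Answer: 3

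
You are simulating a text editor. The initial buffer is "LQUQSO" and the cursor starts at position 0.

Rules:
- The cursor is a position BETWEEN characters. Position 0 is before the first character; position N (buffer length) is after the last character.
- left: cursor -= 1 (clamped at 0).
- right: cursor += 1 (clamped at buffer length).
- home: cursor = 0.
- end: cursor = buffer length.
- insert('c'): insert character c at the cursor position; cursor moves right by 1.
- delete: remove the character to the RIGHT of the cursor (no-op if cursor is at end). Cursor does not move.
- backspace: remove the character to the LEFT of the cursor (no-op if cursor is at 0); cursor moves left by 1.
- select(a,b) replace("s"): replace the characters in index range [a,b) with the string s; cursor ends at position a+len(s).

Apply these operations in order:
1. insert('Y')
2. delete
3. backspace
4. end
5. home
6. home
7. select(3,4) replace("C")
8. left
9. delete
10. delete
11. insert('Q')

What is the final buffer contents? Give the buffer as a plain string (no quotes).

Answer: QUQQ

Derivation:
After op 1 (insert('Y')): buf='YLQUQSO' cursor=1
After op 2 (delete): buf='YQUQSO' cursor=1
After op 3 (backspace): buf='QUQSO' cursor=0
After op 4 (end): buf='QUQSO' cursor=5
After op 5 (home): buf='QUQSO' cursor=0
After op 6 (home): buf='QUQSO' cursor=0
After op 7 (select(3,4) replace("C")): buf='QUQCO' cursor=4
After op 8 (left): buf='QUQCO' cursor=3
After op 9 (delete): buf='QUQO' cursor=3
After op 10 (delete): buf='QUQ' cursor=3
After op 11 (insert('Q')): buf='QUQQ' cursor=4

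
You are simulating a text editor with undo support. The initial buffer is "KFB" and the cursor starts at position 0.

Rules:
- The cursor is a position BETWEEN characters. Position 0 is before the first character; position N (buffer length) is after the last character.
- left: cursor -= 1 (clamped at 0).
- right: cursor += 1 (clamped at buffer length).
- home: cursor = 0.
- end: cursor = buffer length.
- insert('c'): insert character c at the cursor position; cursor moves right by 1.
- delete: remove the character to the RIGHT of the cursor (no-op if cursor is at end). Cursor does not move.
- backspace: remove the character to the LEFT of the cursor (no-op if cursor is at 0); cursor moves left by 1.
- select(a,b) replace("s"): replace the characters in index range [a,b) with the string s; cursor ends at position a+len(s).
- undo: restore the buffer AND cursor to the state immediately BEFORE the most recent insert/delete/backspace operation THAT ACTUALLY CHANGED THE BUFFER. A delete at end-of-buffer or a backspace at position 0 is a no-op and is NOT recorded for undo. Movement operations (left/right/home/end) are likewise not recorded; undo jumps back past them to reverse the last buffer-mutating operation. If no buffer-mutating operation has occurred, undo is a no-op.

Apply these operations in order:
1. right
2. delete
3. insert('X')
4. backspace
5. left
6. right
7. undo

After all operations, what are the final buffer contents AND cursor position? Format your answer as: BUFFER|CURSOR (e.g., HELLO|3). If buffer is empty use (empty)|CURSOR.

Answer: KXB|2

Derivation:
After op 1 (right): buf='KFB' cursor=1
After op 2 (delete): buf='KB' cursor=1
After op 3 (insert('X')): buf='KXB' cursor=2
After op 4 (backspace): buf='KB' cursor=1
After op 5 (left): buf='KB' cursor=0
After op 6 (right): buf='KB' cursor=1
After op 7 (undo): buf='KXB' cursor=2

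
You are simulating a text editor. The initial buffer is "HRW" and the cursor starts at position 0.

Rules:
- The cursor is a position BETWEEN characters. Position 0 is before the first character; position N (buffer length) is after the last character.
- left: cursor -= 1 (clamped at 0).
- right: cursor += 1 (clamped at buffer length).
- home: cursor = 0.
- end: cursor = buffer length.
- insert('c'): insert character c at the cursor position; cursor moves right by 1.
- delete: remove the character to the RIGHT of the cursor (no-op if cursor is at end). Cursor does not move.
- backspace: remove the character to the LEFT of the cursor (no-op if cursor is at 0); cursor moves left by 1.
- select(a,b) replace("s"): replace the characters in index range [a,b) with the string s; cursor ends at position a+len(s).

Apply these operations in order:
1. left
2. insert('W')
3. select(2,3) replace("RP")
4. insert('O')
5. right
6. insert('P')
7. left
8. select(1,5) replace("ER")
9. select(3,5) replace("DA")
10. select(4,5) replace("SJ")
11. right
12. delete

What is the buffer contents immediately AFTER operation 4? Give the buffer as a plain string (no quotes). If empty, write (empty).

Answer: WHRPOW

Derivation:
After op 1 (left): buf='HRW' cursor=0
After op 2 (insert('W')): buf='WHRW' cursor=1
After op 3 (select(2,3) replace("RP")): buf='WHRPW' cursor=4
After op 4 (insert('O')): buf='WHRPOW' cursor=5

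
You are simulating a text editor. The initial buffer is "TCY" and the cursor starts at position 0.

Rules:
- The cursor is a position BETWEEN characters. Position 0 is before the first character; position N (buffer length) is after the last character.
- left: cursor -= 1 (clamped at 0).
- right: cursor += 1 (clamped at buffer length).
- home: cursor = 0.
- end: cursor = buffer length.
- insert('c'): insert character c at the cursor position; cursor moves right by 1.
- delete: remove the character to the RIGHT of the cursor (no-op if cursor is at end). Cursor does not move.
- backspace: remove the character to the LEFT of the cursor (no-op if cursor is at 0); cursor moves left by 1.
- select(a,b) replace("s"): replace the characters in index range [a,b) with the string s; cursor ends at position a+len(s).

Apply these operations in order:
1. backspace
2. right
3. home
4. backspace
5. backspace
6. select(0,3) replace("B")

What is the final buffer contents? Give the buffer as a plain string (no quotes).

Answer: B

Derivation:
After op 1 (backspace): buf='TCY' cursor=0
After op 2 (right): buf='TCY' cursor=1
After op 3 (home): buf='TCY' cursor=0
After op 4 (backspace): buf='TCY' cursor=0
After op 5 (backspace): buf='TCY' cursor=0
After op 6 (select(0,3) replace("B")): buf='B' cursor=1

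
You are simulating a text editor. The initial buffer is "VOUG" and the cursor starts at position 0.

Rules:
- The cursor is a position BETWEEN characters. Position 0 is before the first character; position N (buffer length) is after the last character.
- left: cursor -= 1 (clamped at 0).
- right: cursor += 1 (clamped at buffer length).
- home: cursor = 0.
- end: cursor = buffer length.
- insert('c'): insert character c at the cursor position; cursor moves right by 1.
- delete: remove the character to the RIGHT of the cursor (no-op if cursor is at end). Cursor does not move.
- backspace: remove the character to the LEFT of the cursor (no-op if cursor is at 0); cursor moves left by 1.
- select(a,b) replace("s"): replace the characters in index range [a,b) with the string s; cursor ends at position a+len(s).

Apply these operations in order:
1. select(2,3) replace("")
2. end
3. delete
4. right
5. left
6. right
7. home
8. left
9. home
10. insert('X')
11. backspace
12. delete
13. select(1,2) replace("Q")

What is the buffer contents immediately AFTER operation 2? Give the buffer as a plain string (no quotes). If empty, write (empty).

After op 1 (select(2,3) replace("")): buf='VOG' cursor=2
After op 2 (end): buf='VOG' cursor=3

Answer: VOG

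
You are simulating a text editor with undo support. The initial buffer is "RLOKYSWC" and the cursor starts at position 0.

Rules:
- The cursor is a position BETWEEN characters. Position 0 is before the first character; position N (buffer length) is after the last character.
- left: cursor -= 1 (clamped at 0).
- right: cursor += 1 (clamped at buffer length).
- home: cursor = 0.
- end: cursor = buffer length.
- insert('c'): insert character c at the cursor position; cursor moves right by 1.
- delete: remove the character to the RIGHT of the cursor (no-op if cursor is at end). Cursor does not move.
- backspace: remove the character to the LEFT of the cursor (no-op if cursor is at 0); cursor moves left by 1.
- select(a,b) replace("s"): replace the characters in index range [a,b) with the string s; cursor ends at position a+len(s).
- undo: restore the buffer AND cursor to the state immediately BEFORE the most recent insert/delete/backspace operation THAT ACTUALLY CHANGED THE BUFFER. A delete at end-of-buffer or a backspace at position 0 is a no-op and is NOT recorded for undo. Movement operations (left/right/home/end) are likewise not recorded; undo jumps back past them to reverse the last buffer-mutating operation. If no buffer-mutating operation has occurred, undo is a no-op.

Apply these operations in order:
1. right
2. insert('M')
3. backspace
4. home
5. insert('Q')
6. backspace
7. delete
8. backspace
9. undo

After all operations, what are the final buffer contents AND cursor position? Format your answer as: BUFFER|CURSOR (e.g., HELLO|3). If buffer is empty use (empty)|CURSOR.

Answer: RLOKYSWC|0

Derivation:
After op 1 (right): buf='RLOKYSWC' cursor=1
After op 2 (insert('M')): buf='RMLOKYSWC' cursor=2
After op 3 (backspace): buf='RLOKYSWC' cursor=1
After op 4 (home): buf='RLOKYSWC' cursor=0
After op 5 (insert('Q')): buf='QRLOKYSWC' cursor=1
After op 6 (backspace): buf='RLOKYSWC' cursor=0
After op 7 (delete): buf='LOKYSWC' cursor=0
After op 8 (backspace): buf='LOKYSWC' cursor=0
After op 9 (undo): buf='RLOKYSWC' cursor=0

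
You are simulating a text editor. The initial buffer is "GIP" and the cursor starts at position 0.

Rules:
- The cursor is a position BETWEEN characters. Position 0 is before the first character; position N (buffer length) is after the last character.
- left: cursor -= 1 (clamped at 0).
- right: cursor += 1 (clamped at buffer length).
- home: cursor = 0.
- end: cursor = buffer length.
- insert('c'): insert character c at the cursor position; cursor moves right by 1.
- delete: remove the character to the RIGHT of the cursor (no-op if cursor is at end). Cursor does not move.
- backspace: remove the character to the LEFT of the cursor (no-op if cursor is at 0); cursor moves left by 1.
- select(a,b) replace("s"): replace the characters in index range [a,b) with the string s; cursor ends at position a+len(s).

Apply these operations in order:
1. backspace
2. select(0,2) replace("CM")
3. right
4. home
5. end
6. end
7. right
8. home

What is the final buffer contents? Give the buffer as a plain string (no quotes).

Answer: CMP

Derivation:
After op 1 (backspace): buf='GIP' cursor=0
After op 2 (select(0,2) replace("CM")): buf='CMP' cursor=2
After op 3 (right): buf='CMP' cursor=3
After op 4 (home): buf='CMP' cursor=0
After op 5 (end): buf='CMP' cursor=3
After op 6 (end): buf='CMP' cursor=3
After op 7 (right): buf='CMP' cursor=3
After op 8 (home): buf='CMP' cursor=0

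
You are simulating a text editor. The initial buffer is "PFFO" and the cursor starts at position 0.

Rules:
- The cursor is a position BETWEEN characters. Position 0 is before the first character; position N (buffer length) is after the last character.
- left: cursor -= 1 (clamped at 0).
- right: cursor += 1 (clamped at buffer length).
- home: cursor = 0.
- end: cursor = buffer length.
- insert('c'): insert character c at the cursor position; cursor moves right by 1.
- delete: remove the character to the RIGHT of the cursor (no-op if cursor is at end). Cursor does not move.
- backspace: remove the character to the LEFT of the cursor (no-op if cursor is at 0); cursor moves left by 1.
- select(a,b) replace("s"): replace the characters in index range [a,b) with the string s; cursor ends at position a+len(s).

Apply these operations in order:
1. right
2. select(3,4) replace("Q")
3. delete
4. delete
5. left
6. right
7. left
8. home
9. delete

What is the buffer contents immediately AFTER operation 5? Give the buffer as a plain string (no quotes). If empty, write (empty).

Answer: PFFQ

Derivation:
After op 1 (right): buf='PFFO' cursor=1
After op 2 (select(3,4) replace("Q")): buf='PFFQ' cursor=4
After op 3 (delete): buf='PFFQ' cursor=4
After op 4 (delete): buf='PFFQ' cursor=4
After op 5 (left): buf='PFFQ' cursor=3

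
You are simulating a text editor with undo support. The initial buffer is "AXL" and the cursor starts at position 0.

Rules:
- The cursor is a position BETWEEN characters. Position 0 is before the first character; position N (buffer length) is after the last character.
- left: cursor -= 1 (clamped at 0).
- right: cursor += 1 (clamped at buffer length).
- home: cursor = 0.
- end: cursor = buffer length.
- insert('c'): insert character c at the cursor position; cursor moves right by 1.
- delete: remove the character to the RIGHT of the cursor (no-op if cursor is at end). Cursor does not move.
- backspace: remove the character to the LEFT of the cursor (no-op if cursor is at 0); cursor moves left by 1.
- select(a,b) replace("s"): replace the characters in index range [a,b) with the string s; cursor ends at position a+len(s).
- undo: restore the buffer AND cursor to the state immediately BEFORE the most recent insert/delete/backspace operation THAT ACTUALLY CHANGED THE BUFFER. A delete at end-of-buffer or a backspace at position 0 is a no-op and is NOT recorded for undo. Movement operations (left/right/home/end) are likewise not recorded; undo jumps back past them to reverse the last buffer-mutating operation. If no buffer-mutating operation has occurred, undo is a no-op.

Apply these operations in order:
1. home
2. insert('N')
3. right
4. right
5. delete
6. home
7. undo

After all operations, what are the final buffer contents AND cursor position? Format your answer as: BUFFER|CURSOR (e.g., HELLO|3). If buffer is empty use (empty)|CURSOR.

Answer: NAXL|3

Derivation:
After op 1 (home): buf='AXL' cursor=0
After op 2 (insert('N')): buf='NAXL' cursor=1
After op 3 (right): buf='NAXL' cursor=2
After op 4 (right): buf='NAXL' cursor=3
After op 5 (delete): buf='NAX' cursor=3
After op 6 (home): buf='NAX' cursor=0
After op 7 (undo): buf='NAXL' cursor=3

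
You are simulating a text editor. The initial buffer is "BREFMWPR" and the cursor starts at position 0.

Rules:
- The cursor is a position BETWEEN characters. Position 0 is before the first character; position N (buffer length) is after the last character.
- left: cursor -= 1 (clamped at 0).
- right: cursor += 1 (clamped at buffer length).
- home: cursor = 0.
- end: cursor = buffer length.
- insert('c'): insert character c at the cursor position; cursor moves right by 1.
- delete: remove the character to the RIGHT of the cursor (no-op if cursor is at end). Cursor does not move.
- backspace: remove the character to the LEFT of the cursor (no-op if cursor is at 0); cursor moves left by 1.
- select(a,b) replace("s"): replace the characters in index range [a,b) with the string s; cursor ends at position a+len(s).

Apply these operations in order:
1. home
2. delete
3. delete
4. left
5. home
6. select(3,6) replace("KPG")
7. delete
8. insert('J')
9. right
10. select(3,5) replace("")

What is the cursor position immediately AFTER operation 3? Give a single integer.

After op 1 (home): buf='BREFMWPR' cursor=0
After op 2 (delete): buf='REFMWPR' cursor=0
After op 3 (delete): buf='EFMWPR' cursor=0

Answer: 0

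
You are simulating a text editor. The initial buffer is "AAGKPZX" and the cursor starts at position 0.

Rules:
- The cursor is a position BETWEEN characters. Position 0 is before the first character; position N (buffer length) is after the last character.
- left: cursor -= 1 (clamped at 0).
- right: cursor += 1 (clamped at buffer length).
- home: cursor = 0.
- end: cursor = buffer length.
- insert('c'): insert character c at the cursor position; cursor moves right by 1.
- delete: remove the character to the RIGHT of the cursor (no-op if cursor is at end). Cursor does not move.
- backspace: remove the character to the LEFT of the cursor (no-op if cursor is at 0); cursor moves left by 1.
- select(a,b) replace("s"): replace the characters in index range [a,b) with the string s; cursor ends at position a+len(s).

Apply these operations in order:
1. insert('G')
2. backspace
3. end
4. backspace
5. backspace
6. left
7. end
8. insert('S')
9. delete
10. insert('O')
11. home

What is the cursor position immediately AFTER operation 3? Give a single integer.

After op 1 (insert('G')): buf='GAAGKPZX' cursor=1
After op 2 (backspace): buf='AAGKPZX' cursor=0
After op 3 (end): buf='AAGKPZX' cursor=7

Answer: 7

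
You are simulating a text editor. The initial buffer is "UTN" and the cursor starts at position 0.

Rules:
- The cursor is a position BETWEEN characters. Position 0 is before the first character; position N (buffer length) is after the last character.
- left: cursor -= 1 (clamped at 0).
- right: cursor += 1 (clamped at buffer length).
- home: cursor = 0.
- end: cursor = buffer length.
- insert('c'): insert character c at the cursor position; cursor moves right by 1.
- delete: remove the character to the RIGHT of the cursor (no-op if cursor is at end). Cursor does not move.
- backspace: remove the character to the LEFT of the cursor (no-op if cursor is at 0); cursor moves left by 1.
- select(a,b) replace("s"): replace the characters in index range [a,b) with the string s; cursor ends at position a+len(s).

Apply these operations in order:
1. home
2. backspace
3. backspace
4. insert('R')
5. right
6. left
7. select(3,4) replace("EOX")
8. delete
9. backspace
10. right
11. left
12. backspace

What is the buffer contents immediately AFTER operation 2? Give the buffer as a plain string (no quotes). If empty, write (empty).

Answer: UTN

Derivation:
After op 1 (home): buf='UTN' cursor=0
After op 2 (backspace): buf='UTN' cursor=0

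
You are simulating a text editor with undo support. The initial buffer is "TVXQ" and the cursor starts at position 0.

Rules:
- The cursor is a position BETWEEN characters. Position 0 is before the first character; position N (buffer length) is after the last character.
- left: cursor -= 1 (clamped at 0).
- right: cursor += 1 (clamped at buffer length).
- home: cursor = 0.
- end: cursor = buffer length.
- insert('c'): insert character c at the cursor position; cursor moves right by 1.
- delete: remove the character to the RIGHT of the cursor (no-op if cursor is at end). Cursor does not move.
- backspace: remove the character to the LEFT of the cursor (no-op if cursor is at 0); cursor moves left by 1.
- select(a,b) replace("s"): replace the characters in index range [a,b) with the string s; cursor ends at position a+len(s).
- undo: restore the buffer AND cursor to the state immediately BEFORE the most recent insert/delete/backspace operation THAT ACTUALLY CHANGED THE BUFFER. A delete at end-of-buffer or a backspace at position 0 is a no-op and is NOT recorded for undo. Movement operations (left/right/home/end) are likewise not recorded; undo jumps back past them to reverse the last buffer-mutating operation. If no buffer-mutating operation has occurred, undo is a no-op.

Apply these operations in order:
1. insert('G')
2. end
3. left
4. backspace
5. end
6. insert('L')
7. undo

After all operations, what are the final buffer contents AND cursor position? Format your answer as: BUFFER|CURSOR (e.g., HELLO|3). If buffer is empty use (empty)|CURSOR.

Answer: GTVQ|4

Derivation:
After op 1 (insert('G')): buf='GTVXQ' cursor=1
After op 2 (end): buf='GTVXQ' cursor=5
After op 3 (left): buf='GTVXQ' cursor=4
After op 4 (backspace): buf='GTVQ' cursor=3
After op 5 (end): buf='GTVQ' cursor=4
After op 6 (insert('L')): buf='GTVQL' cursor=5
After op 7 (undo): buf='GTVQ' cursor=4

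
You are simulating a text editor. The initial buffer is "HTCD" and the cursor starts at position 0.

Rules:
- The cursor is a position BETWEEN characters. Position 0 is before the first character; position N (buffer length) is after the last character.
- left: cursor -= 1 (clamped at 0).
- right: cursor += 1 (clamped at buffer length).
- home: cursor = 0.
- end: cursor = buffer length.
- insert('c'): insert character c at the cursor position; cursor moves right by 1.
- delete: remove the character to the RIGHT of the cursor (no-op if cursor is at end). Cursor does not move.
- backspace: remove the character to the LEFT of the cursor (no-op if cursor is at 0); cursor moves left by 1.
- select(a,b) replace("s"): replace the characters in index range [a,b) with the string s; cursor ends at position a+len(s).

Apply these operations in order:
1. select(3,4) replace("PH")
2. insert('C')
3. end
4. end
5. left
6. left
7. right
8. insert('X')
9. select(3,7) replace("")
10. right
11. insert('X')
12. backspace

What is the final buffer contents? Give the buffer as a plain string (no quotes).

After op 1 (select(3,4) replace("PH")): buf='HTCPH' cursor=5
After op 2 (insert('C')): buf='HTCPHC' cursor=6
After op 3 (end): buf='HTCPHC' cursor=6
After op 4 (end): buf='HTCPHC' cursor=6
After op 5 (left): buf='HTCPHC' cursor=5
After op 6 (left): buf='HTCPHC' cursor=4
After op 7 (right): buf='HTCPHC' cursor=5
After op 8 (insert('X')): buf='HTCPHXC' cursor=6
After op 9 (select(3,7) replace("")): buf='HTC' cursor=3
After op 10 (right): buf='HTC' cursor=3
After op 11 (insert('X')): buf='HTCX' cursor=4
After op 12 (backspace): buf='HTC' cursor=3

Answer: HTC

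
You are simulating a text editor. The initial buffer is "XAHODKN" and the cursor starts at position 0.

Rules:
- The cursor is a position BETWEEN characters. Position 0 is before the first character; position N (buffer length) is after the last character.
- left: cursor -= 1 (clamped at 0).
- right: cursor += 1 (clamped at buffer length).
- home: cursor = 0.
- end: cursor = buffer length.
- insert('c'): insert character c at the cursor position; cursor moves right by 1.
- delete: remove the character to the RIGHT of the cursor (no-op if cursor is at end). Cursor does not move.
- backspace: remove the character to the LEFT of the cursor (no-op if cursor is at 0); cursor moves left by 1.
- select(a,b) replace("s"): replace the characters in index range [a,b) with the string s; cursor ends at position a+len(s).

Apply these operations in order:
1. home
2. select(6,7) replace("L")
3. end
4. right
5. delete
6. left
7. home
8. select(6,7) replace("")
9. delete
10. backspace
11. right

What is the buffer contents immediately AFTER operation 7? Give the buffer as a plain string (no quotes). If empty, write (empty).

After op 1 (home): buf='XAHODKN' cursor=0
After op 2 (select(6,7) replace("L")): buf='XAHODKL' cursor=7
After op 3 (end): buf='XAHODKL' cursor=7
After op 4 (right): buf='XAHODKL' cursor=7
After op 5 (delete): buf='XAHODKL' cursor=7
After op 6 (left): buf='XAHODKL' cursor=6
After op 7 (home): buf='XAHODKL' cursor=0

Answer: XAHODKL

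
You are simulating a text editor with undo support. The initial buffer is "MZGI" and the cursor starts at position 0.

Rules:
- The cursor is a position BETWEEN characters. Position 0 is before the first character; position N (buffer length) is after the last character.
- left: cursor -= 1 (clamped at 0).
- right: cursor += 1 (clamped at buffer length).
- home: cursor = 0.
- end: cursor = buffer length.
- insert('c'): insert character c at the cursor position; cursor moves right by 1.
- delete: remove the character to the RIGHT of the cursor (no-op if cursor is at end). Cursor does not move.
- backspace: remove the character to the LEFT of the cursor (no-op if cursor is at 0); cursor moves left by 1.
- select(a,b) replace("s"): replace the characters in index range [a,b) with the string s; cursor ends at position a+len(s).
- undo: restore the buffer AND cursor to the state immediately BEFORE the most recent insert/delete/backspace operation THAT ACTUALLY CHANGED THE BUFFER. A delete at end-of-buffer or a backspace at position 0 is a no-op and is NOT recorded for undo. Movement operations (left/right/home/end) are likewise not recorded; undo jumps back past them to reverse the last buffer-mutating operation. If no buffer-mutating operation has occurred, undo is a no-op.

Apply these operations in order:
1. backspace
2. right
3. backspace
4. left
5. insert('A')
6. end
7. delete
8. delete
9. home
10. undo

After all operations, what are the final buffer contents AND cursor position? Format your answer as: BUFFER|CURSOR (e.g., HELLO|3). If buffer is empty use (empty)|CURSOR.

After op 1 (backspace): buf='MZGI' cursor=0
After op 2 (right): buf='MZGI' cursor=1
After op 3 (backspace): buf='ZGI' cursor=0
After op 4 (left): buf='ZGI' cursor=0
After op 5 (insert('A')): buf='AZGI' cursor=1
After op 6 (end): buf='AZGI' cursor=4
After op 7 (delete): buf='AZGI' cursor=4
After op 8 (delete): buf='AZGI' cursor=4
After op 9 (home): buf='AZGI' cursor=0
After op 10 (undo): buf='ZGI' cursor=0

Answer: ZGI|0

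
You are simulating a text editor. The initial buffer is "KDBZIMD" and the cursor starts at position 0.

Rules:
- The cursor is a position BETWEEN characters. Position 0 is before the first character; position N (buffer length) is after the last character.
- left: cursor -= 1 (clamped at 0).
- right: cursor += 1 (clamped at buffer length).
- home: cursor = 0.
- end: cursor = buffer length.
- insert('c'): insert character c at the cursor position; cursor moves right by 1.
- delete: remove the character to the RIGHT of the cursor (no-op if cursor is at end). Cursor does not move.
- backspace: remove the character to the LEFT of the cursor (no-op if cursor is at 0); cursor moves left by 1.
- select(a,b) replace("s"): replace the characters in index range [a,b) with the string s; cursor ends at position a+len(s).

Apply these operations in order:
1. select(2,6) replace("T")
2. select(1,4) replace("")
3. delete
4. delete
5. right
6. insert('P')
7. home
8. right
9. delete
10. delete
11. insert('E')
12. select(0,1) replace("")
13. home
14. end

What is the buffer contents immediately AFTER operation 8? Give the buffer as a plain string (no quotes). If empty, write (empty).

Answer: KP

Derivation:
After op 1 (select(2,6) replace("T")): buf='KDTD' cursor=3
After op 2 (select(1,4) replace("")): buf='K' cursor=1
After op 3 (delete): buf='K' cursor=1
After op 4 (delete): buf='K' cursor=1
After op 5 (right): buf='K' cursor=1
After op 6 (insert('P')): buf='KP' cursor=2
After op 7 (home): buf='KP' cursor=0
After op 8 (right): buf='KP' cursor=1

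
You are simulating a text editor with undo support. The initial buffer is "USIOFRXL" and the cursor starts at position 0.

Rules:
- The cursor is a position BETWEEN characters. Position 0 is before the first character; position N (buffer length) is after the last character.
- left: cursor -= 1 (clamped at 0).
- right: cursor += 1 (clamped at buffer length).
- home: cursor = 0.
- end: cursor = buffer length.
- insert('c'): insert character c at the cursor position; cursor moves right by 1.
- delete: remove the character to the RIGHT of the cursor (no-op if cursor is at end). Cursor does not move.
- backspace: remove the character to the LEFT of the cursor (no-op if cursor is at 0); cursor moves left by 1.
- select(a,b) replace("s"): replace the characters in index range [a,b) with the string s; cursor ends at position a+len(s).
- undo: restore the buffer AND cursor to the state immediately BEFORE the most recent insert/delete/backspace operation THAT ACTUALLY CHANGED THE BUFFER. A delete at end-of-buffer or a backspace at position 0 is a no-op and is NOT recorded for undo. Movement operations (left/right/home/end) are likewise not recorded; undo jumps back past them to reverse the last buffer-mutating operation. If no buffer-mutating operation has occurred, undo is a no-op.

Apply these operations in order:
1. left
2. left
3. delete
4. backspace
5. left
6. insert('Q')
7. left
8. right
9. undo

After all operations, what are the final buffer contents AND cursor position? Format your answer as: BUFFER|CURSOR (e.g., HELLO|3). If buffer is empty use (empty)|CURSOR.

Answer: SIOFRXL|0

Derivation:
After op 1 (left): buf='USIOFRXL' cursor=0
After op 2 (left): buf='USIOFRXL' cursor=0
After op 3 (delete): buf='SIOFRXL' cursor=0
After op 4 (backspace): buf='SIOFRXL' cursor=0
After op 5 (left): buf='SIOFRXL' cursor=0
After op 6 (insert('Q')): buf='QSIOFRXL' cursor=1
After op 7 (left): buf='QSIOFRXL' cursor=0
After op 8 (right): buf='QSIOFRXL' cursor=1
After op 9 (undo): buf='SIOFRXL' cursor=0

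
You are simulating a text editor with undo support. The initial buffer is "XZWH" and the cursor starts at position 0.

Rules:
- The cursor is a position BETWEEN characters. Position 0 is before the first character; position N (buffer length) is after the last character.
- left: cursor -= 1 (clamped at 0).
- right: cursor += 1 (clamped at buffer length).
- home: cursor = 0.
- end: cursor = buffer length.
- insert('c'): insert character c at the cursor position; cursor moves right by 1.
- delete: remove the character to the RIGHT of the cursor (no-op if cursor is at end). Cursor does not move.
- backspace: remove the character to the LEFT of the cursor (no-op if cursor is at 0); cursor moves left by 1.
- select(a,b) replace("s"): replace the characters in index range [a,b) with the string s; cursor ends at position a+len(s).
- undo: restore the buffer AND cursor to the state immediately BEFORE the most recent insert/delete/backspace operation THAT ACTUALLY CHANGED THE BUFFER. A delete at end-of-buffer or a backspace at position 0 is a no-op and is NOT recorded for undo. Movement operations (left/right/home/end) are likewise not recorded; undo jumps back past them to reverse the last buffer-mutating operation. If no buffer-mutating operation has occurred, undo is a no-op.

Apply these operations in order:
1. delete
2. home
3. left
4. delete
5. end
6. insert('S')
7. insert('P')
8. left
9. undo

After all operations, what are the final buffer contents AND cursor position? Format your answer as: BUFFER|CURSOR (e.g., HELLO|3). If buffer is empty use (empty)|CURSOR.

After op 1 (delete): buf='ZWH' cursor=0
After op 2 (home): buf='ZWH' cursor=0
After op 3 (left): buf='ZWH' cursor=0
After op 4 (delete): buf='WH' cursor=0
After op 5 (end): buf='WH' cursor=2
After op 6 (insert('S')): buf='WHS' cursor=3
After op 7 (insert('P')): buf='WHSP' cursor=4
After op 8 (left): buf='WHSP' cursor=3
After op 9 (undo): buf='WHS' cursor=3

Answer: WHS|3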